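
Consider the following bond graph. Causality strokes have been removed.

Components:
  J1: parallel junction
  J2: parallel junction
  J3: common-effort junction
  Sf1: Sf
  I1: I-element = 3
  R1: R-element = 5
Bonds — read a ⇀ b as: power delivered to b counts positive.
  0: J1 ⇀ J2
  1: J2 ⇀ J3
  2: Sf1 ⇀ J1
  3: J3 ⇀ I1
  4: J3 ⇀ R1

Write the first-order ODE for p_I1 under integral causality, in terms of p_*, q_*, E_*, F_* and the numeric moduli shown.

dp_I1/dt = 5*F_Sf1 - 5*p_I1/3

b2 stroke→Sf1  (Sf1 (Sf) sets flow on bond)
b0 stroke→J1  (closing 0-jn rule on J1)
b1 stroke→J2  (J2: last free bond brings effort in)
b3 stroke→I1  (prefer integral on I1)
b4 stroke→J3  (only one effort-in slot at J3)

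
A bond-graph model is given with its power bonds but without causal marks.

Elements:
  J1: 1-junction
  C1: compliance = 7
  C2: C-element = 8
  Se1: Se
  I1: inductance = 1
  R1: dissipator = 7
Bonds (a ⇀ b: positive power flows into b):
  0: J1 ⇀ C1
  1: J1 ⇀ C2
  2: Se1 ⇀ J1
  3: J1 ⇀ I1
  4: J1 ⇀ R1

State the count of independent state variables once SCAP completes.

b2 stroke at J1  (Se1 fixes effort; stroke away)
b0 stroke at J1  (C1: C, integral causality)
b1 stroke at J1  (C2 integral (e out))
b3 stroke at I1  (I1 outputs flow p/I1)
b4 stroke at J1  (1-jn J1 has f-setter on 3)

3  (C1, C2, I1 all integral)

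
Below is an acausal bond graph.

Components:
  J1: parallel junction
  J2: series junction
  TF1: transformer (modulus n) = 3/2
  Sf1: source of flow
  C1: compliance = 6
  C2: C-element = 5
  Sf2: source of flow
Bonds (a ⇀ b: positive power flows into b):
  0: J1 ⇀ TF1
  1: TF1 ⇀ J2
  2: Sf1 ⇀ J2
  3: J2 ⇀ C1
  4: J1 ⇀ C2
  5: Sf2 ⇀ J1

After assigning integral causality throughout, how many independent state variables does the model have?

2  (C1, C2 all integral)

β2 |Sf1  (Sf1 fixes flow; stroke at Sf1)
β5 |Sf2  (Sf2 (Sf) sets flow on bond)
β1 |J2  (1-jn J2 has f-setter on 2)
β3 |J2  (common-f at J2 fixed by 2)
β0 |TF1  (through TF1, causality passes straight; one stroke at TF1)
β4 |J1  (closing 0-jn rule on J1)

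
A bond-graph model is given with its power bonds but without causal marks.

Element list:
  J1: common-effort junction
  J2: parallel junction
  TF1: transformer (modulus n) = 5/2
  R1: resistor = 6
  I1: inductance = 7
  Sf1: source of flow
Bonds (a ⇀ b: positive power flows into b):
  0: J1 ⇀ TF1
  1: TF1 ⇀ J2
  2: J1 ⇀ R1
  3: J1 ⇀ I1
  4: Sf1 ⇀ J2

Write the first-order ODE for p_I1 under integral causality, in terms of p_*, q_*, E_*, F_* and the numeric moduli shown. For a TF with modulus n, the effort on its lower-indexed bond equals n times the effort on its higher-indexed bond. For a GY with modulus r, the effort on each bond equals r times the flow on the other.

β4 |Sf1  (Sf1: flow source, stroke at near end)
β1 |J2  (J2 needs exactly one e-in)
β0 |TF1  (TF1 one-in-one-out from 1)
β3 |I1  (prefer integral on I1)
β2 |J1  (J1: last free bond brings effort in)

dp_I1/dt = 12*F_Sf1/5 - 6*p_I1/7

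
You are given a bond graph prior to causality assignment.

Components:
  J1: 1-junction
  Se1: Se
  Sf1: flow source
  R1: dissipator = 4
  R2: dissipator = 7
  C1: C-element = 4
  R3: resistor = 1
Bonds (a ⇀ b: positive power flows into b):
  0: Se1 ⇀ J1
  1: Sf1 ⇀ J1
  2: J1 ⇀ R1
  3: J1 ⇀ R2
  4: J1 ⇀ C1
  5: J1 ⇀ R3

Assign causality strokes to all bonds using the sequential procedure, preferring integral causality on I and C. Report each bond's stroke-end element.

b0 stroke→J1
b1 stroke→Sf1
b2 stroke→J1
b3 stroke→J1
b4 stroke→J1
b5 stroke→J1

β0 stroke at J1  (source Se1 imposes e)
β1 stroke at Sf1  (source Sf1 imposes f)
β2 stroke at J1  (1-jn J1 has f-setter on 1)
β3 stroke at J1  (common-f at J1 fixed by 1)
β4 stroke at J1  (1-jn J1 has f-setter on 1)
β5 stroke at J1  (common-f at J1 fixed by 1)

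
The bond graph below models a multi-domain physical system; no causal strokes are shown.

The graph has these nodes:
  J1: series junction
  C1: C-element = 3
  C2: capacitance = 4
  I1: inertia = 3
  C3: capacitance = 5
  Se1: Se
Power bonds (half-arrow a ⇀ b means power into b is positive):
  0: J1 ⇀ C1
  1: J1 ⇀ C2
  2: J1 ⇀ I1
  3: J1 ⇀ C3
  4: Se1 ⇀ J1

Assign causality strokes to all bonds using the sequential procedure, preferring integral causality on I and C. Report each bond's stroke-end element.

#0 |J1
#1 |J1
#2 |I1
#3 |J1
#4 |J1

β4 |J1  (Se1 (Se) sets effort on bond)
β0 |J1  (C1 integral (e out))
β1 |J1  (C2: C, integral causality)
β2 |I1  (I1 outputs flow p/I1)
β3 |J1  (common-f at J1 fixed by 2)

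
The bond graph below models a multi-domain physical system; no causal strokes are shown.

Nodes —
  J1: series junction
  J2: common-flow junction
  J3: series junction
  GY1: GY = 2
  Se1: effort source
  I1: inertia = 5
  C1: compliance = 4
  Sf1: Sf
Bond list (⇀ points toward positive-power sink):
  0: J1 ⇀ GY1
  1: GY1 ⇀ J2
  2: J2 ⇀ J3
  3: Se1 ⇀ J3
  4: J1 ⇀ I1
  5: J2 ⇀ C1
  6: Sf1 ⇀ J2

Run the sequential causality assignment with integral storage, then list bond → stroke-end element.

bond 0 stroke at J1
bond 1 stroke at J2
bond 2 stroke at J2
bond 3 stroke at J3
bond 4 stroke at I1
bond 5 stroke at J2
bond 6 stroke at Sf1

b3 stroke→J3  (source Se1 imposes e)
b6 stroke→Sf1  (Sf1 (Sf) sets flow on bond)
b1 stroke→J2  (J2 flow already set via bond 6)
b2 stroke→J2  (J2: bond 6 brought flow, rest push out)
b5 stroke→J2  (1-jn J2 has f-setter on 6)
b0 stroke→J1  (GY1: gyrator matches bond 1)
b4 stroke→I1  (only one flow-in slot at J1)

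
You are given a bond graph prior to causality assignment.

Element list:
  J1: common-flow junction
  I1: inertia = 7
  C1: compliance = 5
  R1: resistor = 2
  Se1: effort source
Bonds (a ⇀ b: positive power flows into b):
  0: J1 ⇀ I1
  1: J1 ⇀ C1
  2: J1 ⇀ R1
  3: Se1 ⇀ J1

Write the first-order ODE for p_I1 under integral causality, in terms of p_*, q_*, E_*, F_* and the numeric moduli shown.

dp_I1/dt = E_Se1 - 2*p_I1/7 - q_C1/5

#3 stroke→J1  (Se1 fixes effort; stroke away)
#0 stroke→I1  (I1: I, integral causality)
#1 stroke→J1  (1-jn J1 has f-setter on 0)
#2 stroke→J1  (J1: bond 0 brought flow, rest push out)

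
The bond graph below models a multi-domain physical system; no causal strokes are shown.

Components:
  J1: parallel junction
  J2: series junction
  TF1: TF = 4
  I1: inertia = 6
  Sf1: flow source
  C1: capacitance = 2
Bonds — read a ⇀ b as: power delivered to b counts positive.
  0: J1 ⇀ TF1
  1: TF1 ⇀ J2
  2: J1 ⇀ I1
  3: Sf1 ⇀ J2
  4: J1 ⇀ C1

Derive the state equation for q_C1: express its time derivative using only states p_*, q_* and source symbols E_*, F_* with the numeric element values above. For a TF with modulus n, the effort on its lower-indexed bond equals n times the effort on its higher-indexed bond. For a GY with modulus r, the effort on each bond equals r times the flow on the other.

dq_C1/dt = -F_Sf1/4 - p_I1/6

β3 |Sf1  (source Sf1 imposes f)
β1 |J2  (J2: bond 3 brought flow, rest push out)
β0 |TF1  (TF1 one-in-one-out from 1)
β2 |I1  (I1: I, integral causality)
β4 |J1  (closing 0-jn rule on J1)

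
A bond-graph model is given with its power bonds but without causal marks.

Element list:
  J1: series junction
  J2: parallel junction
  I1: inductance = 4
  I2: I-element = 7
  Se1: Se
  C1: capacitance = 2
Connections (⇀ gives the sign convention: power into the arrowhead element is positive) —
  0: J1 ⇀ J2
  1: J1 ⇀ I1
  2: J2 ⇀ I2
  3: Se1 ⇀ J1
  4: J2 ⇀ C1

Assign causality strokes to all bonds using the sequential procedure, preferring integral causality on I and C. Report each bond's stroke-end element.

bond 3 stroke→J1  (source Se1 imposes e)
bond 1 stroke→I1  (I1 outputs flow p/I1)
bond 0 stroke→J1  (J1: bond 1 brought flow, rest push out)
bond 2 stroke→I2  (I2 outputs flow p/I2)
bond 4 stroke→J2  (J2: last free bond brings effort in)

b0 |J1
b1 |I1
b2 |I2
b3 |J1
b4 |J2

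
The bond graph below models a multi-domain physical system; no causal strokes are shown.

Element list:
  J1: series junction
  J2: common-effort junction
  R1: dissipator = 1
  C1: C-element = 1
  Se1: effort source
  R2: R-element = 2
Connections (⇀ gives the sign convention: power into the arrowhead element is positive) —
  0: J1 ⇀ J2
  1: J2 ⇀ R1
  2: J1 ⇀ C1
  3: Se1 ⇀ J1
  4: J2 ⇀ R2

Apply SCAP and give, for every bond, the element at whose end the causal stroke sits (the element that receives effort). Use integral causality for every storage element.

β0 →J2
β1 →R1
β2 →J1
β3 →J1
β4 →R2

b3 →J1  (Se1 fixes effort; stroke away)
b2 →J1  (C1 integral (e out))
b0 →J2  (J1: last free bond brings flow in)
b1 →R1  (common-e at J2 fixed by 0)
b4 →R2  (J2 effort already set via bond 0)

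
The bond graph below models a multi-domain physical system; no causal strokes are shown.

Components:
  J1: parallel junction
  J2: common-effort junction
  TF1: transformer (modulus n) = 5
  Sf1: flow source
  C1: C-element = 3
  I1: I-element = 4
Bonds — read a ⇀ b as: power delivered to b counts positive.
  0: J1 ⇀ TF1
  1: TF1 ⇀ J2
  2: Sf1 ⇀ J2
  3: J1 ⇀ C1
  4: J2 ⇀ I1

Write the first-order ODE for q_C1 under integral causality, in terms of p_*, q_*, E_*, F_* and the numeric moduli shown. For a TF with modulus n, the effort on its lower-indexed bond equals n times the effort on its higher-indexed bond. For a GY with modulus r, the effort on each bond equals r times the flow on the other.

bond 2 |Sf1  (Sf1: flow source, stroke at near end)
bond 3 |J1  (C1 outputs effort q/C1)
bond 0 |TF1  (0-jn J1 has e-setter on 3)
bond 1 |J2  (TF1: transformer flips bond 0)
bond 4 |I1  (common-e at J2 fixed by 1)

dq_C1/dt = F_Sf1/5 - p_I1/20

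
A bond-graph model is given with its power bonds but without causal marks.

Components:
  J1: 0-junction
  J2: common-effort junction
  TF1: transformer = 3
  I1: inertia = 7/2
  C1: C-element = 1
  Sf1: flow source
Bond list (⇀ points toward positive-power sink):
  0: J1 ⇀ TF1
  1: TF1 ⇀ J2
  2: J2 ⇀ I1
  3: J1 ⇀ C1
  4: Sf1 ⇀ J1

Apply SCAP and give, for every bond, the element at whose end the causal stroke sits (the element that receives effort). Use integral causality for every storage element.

#4 stroke at Sf1  (Sf1 fixes flow; stroke at Sf1)
#2 stroke at I1  (prefer integral on I1)
#1 stroke at J2  (J2: last free bond brings effort in)
#0 stroke at TF1  (TF1 one-in-one-out from 1)
#3 stroke at J1  (only one effort-in slot at J1)

bond 0 →TF1
bond 1 →J2
bond 2 →I1
bond 3 →J1
bond 4 →Sf1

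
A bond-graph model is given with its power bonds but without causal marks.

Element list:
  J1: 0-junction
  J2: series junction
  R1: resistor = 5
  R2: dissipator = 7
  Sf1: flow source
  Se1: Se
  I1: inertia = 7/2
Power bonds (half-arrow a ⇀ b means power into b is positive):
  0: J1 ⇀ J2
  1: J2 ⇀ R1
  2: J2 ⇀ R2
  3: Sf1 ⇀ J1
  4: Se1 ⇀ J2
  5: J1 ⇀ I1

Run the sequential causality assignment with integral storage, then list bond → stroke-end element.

bond 0 stroke→J1
bond 1 stroke→J2
bond 2 stroke→J2
bond 3 stroke→Sf1
bond 4 stroke→J2
bond 5 stroke→I1

bond 3 →Sf1  (Sf1: flow source, stroke at near end)
bond 4 →J2  (Se1 (Se) sets effort on bond)
bond 5 →I1  (I1 outputs flow p/I1)
bond 0 →J1  (closing 0-jn rule on J1)
bond 1 →J2  (common-f at J2 fixed by 0)
bond 2 →J2  (J2: bond 0 brought flow, rest push out)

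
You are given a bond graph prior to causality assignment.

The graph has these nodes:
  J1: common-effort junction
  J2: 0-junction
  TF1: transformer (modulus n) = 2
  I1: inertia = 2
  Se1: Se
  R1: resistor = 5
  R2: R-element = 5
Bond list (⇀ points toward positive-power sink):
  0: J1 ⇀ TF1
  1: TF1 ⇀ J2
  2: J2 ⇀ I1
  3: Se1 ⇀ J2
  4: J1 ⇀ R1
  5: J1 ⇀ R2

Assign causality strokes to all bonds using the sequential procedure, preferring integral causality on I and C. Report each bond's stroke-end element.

#0 →J1
#1 →TF1
#2 →I1
#3 →J2
#4 →R1
#5 →R2

#3 |J2  (Se1 fixes effort; stroke away)
#1 |TF1  (J2 effort already set via bond 3)
#2 |I1  (common-e at J2 fixed by 3)
#0 |J1  (TF1: transformer flips bond 1)
#4 |R1  (common-e at J1 fixed by 0)
#5 |R2  (J1 effort already set via bond 0)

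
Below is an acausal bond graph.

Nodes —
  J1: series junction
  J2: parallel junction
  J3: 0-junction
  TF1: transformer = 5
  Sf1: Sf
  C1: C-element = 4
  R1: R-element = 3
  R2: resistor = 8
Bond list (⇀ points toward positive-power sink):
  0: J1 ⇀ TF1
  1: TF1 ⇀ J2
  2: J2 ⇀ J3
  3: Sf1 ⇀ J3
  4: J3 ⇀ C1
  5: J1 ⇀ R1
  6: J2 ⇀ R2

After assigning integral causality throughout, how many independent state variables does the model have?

β3 stroke at Sf1  (Sf1: flow source, stroke at near end)
β4 stroke at J3  (prefer integral on C1)
β2 stroke at J2  (J3 effort already set via bond 4)
β1 stroke at TF1  (J2 effort already set via bond 2)
β6 stroke at R2  (0-jn J2 has e-setter on 2)
β0 stroke at J1  (through TF1, causality passes straight; one stroke at TF1)
β5 stroke at R1  (closing 1-jn rule on J1)

1  (C1 all integral)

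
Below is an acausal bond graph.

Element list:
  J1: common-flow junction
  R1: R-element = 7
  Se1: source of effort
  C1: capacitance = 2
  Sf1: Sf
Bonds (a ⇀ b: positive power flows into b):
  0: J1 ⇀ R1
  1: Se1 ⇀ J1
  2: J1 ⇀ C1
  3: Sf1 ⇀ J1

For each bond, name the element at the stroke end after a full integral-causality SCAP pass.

b1 |J1  (Se1 fixes effort; stroke away)
b3 |Sf1  (source Sf1 imposes f)
b0 |J1  (common-f at J1 fixed by 3)
b2 |J1  (1-jn J1 has f-setter on 3)

#0 stroke at J1
#1 stroke at J1
#2 stroke at J1
#3 stroke at Sf1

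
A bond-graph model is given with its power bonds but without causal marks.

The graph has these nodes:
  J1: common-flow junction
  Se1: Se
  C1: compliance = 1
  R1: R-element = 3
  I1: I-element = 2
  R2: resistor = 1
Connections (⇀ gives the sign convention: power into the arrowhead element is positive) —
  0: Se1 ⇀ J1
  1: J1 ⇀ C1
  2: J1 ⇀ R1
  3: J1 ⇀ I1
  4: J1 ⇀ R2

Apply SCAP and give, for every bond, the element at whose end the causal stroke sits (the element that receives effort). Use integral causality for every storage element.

b0 |J1  (Se1: effort source, stroke at far end)
b1 |J1  (C1: C, integral causality)
b3 |I1  (I1 outputs flow p/I1)
b2 |J1  (common-f at J1 fixed by 3)
b4 |J1  (1-jn J1 has f-setter on 3)

#0 stroke at J1
#1 stroke at J1
#2 stroke at J1
#3 stroke at I1
#4 stroke at J1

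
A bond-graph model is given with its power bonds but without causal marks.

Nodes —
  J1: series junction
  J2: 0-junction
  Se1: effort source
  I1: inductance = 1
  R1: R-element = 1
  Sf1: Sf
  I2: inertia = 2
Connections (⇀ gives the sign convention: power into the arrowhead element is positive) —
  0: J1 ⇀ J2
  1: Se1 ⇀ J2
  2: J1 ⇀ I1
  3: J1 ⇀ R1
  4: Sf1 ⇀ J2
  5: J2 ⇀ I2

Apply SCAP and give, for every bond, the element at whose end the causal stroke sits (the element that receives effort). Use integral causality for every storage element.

#1 stroke→J2  (Se1 fixes effort; stroke away)
#4 stroke→Sf1  (Sf1: flow source, stroke at near end)
#0 stroke→J1  (common-e at J2 fixed by 1)
#5 stroke→I2  (J2 effort already set via bond 1)
#2 stroke→I1  (I1: I, integral causality)
#3 stroke→J1  (common-f at J1 fixed by 2)

b0 stroke→J1
b1 stroke→J2
b2 stroke→I1
b3 stroke→J1
b4 stroke→Sf1
b5 stroke→I2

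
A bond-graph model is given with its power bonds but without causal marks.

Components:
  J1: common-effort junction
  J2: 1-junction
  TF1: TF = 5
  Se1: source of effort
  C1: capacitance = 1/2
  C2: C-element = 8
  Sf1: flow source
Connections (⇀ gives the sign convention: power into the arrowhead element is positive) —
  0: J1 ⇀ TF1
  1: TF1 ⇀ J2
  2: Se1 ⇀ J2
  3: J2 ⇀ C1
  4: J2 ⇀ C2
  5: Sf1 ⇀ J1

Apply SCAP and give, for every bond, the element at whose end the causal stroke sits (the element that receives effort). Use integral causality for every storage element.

β0 stroke→J1
β1 stroke→TF1
β2 stroke→J2
β3 stroke→J2
β4 stroke→J2
β5 stroke→Sf1

bond 2 stroke→J2  (source Se1 imposes e)
bond 5 stroke→Sf1  (Sf1: flow source, stroke at near end)
bond 0 stroke→J1  (closing 0-jn rule on J1)
bond 1 stroke→TF1  (TF TF1: opposite of bond 0)
bond 3 stroke→J2  (J2 flow already set via bond 1)
bond 4 stroke→J2  (J2: bond 1 brought flow, rest push out)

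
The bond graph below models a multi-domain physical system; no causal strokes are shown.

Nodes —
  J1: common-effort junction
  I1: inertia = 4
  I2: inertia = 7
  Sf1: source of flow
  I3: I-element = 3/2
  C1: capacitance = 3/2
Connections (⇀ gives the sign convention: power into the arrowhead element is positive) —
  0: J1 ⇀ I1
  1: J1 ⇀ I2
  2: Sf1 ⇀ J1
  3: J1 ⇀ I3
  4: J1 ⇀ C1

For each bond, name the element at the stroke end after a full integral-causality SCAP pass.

β2 stroke at Sf1  (Sf1: flow source, stroke at near end)
β0 stroke at I1  (prefer integral on I1)
β1 stroke at I2  (I2: I, integral causality)
β3 stroke at I3  (prefer integral on I3)
β4 stroke at J1  (only one effort-in slot at J1)

b0 stroke→I1
b1 stroke→I2
b2 stroke→Sf1
b3 stroke→I3
b4 stroke→J1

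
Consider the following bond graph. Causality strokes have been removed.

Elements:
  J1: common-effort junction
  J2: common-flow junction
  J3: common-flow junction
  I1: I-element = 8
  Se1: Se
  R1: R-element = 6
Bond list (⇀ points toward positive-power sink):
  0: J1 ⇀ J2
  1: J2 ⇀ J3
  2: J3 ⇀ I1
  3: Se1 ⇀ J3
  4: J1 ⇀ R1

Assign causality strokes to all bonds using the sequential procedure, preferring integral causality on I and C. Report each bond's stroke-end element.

bond 0 stroke→J2
bond 1 stroke→J3
bond 2 stroke→I1
bond 3 stroke→J3
bond 4 stroke→J1

bond 3 stroke at J3  (source Se1 imposes e)
bond 2 stroke at I1  (I1 integral (f out))
bond 1 stroke at J3  (J3 flow already set via bond 2)
bond 0 stroke at J2  (1-jn J2 has f-setter on 1)
bond 4 stroke at J1  (closing 0-jn rule on J1)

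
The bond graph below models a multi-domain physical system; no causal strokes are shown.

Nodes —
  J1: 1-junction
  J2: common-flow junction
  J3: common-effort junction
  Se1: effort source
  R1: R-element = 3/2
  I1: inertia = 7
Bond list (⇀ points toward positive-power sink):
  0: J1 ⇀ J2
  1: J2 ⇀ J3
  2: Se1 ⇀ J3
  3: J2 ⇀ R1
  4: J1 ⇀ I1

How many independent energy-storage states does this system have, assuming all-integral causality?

1  (I1 all integral)

b2 |J3  (Se1 (Se) sets effort on bond)
b1 |J2  (common-e at J3 fixed by 2)
b4 |I1  (I1: I, integral causality)
b0 |J1  (J1: bond 4 brought flow, rest push out)
b3 |J2  (J2: bond 0 brought flow, rest push out)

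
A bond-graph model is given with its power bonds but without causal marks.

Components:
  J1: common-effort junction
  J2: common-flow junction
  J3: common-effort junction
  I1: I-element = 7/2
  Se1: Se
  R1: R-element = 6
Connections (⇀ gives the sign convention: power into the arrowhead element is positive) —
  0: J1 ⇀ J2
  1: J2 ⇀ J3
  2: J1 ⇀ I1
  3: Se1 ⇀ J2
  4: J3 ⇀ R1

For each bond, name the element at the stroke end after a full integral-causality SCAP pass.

b3 |J2  (Se1: effort source, stroke at far end)
b2 |I1  (I1 integral (f out))
b0 |J1  (J1 needs exactly one e-in)
b1 |J2  (J2: bond 0 brought flow, rest push out)
b4 |J3  (closing 0-jn rule on J3)

#0 |J1
#1 |J2
#2 |I1
#3 |J2
#4 |J3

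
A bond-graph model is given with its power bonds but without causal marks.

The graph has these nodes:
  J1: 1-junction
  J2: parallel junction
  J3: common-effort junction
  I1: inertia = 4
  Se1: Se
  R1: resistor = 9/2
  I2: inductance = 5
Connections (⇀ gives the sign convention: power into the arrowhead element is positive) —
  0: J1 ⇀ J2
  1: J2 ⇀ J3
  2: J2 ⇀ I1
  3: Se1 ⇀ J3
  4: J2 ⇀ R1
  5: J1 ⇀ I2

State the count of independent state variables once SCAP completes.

2  (I1, I2 all integral)

#3 stroke→J3  (Se1 fixes effort; stroke away)
#1 stroke→J2  (J3: bond 3 brought effort, rest push out)
#0 stroke→J1  (J2: bond 1 brought effort, rest push out)
#2 stroke→I1  (common-e at J2 fixed by 1)
#4 stroke→R1  (0-jn J2 has e-setter on 1)
#5 stroke→I2  (J1 needs exactly one f-in)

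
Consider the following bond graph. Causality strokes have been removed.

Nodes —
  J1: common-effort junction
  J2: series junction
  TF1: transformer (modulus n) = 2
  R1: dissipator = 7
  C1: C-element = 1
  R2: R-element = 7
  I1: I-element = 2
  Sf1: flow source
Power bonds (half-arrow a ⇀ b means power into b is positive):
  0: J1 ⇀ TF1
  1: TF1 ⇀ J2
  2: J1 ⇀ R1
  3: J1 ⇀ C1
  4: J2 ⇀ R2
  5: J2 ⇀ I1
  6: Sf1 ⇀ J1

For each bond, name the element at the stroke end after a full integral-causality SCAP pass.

bond 0 stroke at TF1
bond 1 stroke at J2
bond 2 stroke at R1
bond 3 stroke at J1
bond 4 stroke at J2
bond 5 stroke at I1
bond 6 stroke at Sf1

bond 6 →Sf1  (Sf1 fixes flow; stroke at Sf1)
bond 3 →J1  (C1 integral (e out))
bond 0 →TF1  (common-e at J1 fixed by 3)
bond 2 →R1  (J1: bond 3 brought effort, rest push out)
bond 1 →J2  (TF1 one-in-one-out from 0)
bond 5 →I1  (I1 integral (f out))
bond 4 →J2  (J2: bond 5 brought flow, rest push out)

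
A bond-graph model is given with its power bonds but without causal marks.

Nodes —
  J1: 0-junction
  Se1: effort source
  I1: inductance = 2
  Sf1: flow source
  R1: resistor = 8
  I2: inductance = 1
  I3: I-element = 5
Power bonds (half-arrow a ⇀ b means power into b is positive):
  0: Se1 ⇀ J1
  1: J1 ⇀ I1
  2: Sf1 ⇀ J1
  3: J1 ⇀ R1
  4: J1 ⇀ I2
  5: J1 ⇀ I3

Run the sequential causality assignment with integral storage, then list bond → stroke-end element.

#0 stroke→J1  (source Se1 imposes e)
#2 stroke→Sf1  (Sf1: flow source, stroke at near end)
#1 stroke→I1  (J1 effort already set via bond 0)
#3 stroke→R1  (J1: bond 0 brought effort, rest push out)
#4 stroke→I2  (J1: bond 0 brought effort, rest push out)
#5 stroke→I3  (0-jn J1 has e-setter on 0)

β0 →J1
β1 →I1
β2 →Sf1
β3 →R1
β4 →I2
β5 →I3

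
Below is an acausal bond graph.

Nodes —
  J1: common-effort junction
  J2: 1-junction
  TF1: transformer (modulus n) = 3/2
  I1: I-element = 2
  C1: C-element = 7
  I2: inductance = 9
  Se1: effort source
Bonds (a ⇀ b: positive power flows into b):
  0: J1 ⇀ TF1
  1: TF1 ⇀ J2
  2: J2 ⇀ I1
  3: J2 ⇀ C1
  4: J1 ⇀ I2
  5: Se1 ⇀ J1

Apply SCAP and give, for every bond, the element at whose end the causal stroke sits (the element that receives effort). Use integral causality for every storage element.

#5 →J1  (Se1 fixes effort; stroke away)
#0 →TF1  (common-e at J1 fixed by 5)
#4 →I2  (common-e at J1 fixed by 5)
#1 →J2  (through TF1, causality passes straight; one stroke at TF1)
#2 →I1  (prefer integral on I1)
#3 →J2  (common-f at J2 fixed by 2)

#0 stroke→TF1
#1 stroke→J2
#2 stroke→I1
#3 stroke→J2
#4 stroke→I2
#5 stroke→J1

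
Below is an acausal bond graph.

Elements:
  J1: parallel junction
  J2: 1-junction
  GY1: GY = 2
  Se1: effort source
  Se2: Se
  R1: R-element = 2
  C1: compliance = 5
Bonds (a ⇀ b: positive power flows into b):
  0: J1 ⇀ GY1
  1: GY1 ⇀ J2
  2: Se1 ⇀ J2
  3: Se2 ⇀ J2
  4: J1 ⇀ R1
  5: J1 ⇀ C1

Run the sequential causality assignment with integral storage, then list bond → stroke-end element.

#2 →J2  (Se1: effort source, stroke at far end)
#3 →J2  (Se2 (Se) sets effort on bond)
#1 →GY1  (closing 1-jn rule on J2)
#0 →GY1  (GY1: gyrator matches bond 1)
#5 →J1  (prefer integral on C1)
#4 →R1  (J1 effort already set via bond 5)

#0 →GY1
#1 →GY1
#2 →J2
#3 →J2
#4 →R1
#5 →J1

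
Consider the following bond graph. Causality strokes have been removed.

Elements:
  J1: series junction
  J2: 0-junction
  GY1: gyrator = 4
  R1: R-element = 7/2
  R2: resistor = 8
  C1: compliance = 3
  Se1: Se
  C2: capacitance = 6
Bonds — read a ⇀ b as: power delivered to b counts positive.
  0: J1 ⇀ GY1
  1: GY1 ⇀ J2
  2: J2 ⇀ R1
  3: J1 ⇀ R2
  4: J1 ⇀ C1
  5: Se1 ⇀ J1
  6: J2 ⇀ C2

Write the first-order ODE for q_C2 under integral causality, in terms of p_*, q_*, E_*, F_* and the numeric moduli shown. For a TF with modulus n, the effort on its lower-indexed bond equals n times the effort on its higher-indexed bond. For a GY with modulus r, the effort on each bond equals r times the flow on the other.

b5 →J1  (Se1 (Se) sets effort on bond)
b4 →J1  (C1 integral (e out))
b6 →J2  (C2 integral (e out))
b1 →GY1  (0-jn J2 has e-setter on 6)
b2 →R1  (0-jn J2 has e-setter on 6)
b0 →GY1  (GY1 both-in/both-out from 1)
b3 →J1  (J1 flow already set via bond 0)

dq_C2/dt = E_Se1/4 - q_C1/12 - 11*q_C2/84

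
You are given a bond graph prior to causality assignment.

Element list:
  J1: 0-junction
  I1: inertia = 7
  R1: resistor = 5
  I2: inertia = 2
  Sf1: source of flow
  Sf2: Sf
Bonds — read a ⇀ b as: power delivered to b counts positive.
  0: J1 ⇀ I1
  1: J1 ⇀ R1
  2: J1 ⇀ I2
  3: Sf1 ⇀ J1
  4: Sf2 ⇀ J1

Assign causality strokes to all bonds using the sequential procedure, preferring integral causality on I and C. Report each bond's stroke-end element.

bond 3 stroke→Sf1  (Sf1 (Sf) sets flow on bond)
bond 4 stroke→Sf2  (source Sf2 imposes f)
bond 0 stroke→I1  (I1 integral (f out))
bond 2 stroke→I2  (prefer integral on I2)
bond 1 stroke→J1  (closing 0-jn rule on J1)

b0 stroke→I1
b1 stroke→J1
b2 stroke→I2
b3 stroke→Sf1
b4 stroke→Sf2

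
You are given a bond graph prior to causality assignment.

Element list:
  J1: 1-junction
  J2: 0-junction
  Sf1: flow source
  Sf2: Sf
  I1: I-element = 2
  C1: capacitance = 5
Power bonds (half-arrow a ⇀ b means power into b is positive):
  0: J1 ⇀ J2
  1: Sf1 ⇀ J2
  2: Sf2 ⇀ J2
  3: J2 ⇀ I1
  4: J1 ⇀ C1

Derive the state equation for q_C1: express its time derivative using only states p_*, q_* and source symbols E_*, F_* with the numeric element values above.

#1 stroke→Sf1  (Sf1 (Sf) sets flow on bond)
#2 stroke→Sf2  (Sf2 fixes flow; stroke at Sf2)
#3 stroke→I1  (I1 integral (f out))
#0 stroke→J2  (only one effort-in slot at J2)
#4 stroke→J1  (1-jn J1 has f-setter on 0)

dq_C1/dt = -F_Sf1 - F_Sf2 + p_I1/2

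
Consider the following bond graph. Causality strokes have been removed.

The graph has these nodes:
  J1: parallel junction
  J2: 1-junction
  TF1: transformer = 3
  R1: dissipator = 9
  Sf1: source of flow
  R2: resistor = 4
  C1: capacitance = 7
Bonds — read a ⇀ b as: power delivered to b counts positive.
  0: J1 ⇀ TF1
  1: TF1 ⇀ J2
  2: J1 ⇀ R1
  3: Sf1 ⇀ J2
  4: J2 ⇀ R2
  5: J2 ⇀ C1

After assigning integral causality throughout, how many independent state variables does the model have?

β3 →Sf1  (Sf1: flow source, stroke at near end)
β1 →J2  (J2: bond 3 brought flow, rest push out)
β4 →J2  (J2: bond 3 brought flow, rest push out)
β5 →J2  (J2: bond 3 brought flow, rest push out)
β0 →TF1  (TF TF1: opposite of bond 1)
β2 →J1  (J1: last free bond brings effort in)

1  (C1 all integral)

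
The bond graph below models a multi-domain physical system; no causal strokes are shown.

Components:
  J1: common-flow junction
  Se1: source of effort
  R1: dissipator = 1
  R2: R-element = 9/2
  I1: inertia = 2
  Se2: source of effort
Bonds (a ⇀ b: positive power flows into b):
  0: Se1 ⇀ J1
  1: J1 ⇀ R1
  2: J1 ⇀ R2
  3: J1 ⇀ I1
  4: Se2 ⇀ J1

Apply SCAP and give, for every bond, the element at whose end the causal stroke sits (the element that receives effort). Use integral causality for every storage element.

β0 stroke→J1
β1 stroke→J1
β2 stroke→J1
β3 stroke→I1
β4 stroke→J1

β0 →J1  (Se1 fixes effort; stroke away)
β4 →J1  (Se2 (Se) sets effort on bond)
β3 →I1  (prefer integral on I1)
β1 →J1  (J1: bond 3 brought flow, rest push out)
β2 →J1  (1-jn J1 has f-setter on 3)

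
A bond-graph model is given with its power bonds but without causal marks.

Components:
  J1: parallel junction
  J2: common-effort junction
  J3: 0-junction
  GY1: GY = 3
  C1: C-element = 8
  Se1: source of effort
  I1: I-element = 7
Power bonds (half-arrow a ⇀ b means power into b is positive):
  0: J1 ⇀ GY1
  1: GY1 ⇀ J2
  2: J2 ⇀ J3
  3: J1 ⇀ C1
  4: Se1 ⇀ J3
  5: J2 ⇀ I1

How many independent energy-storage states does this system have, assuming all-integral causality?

bond 4 |J3  (Se1 (Se) sets effort on bond)
bond 2 |J2  (J3 effort already set via bond 4)
bond 1 |GY1  (J2: bond 2 brought effort, rest push out)
bond 5 |I1  (J2: bond 2 brought effort, rest push out)
bond 0 |GY1  (GY1: gyrator matches bond 1)
bond 3 |J1  (J1 needs exactly one e-in)

2  (C1, I1 all integral)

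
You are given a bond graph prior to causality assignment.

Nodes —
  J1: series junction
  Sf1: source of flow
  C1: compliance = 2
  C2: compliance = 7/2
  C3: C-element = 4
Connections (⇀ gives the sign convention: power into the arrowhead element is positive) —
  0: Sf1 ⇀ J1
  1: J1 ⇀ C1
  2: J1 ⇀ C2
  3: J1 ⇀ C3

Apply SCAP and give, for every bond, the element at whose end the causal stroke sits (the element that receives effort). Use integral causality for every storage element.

#0 stroke at Sf1
#1 stroke at J1
#2 stroke at J1
#3 stroke at J1

β0 stroke→Sf1  (Sf1 fixes flow; stroke at Sf1)
β1 stroke→J1  (1-jn J1 has f-setter on 0)
β2 stroke→J1  (1-jn J1 has f-setter on 0)
β3 stroke→J1  (J1: bond 0 brought flow, rest push out)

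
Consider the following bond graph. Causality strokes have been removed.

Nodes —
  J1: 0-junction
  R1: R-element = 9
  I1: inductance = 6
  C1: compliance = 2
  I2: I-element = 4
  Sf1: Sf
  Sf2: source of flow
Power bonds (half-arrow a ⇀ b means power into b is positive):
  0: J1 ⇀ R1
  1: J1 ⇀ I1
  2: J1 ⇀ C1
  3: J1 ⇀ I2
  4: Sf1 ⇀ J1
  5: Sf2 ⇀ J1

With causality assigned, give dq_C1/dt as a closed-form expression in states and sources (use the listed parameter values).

#4 |Sf1  (Sf1 (Sf) sets flow on bond)
#5 |Sf2  (Sf2 fixes flow; stroke at Sf2)
#1 |I1  (I1 outputs flow p/I1)
#2 |J1  (C1 outputs effort q/C1)
#0 |R1  (J1: bond 2 brought effort, rest push out)
#3 |I2  (J1 effort already set via bond 2)

dq_C1/dt = F_Sf1 + F_Sf2 - p_I1/6 - p_I2/4 - q_C1/18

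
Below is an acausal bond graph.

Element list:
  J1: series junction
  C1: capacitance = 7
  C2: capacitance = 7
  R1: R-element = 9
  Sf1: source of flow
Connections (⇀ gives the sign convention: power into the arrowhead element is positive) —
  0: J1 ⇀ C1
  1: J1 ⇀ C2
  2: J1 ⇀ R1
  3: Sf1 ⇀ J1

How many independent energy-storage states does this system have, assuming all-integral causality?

b3 →Sf1  (Sf1: flow source, stroke at near end)
b0 →J1  (common-f at J1 fixed by 3)
b1 →J1  (common-f at J1 fixed by 3)
b2 →J1  (J1 flow already set via bond 3)

2  (C1, C2 all integral)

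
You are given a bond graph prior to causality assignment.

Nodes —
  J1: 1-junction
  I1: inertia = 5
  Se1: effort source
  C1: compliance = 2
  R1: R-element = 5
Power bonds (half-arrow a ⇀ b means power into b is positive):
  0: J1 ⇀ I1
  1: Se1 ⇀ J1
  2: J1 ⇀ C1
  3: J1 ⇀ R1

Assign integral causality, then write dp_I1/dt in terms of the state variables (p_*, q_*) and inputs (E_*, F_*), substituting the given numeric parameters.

β1 →J1  (source Se1 imposes e)
β0 →I1  (I1 integral (f out))
β2 →J1  (common-f at J1 fixed by 0)
β3 →J1  (1-jn J1 has f-setter on 0)

dp_I1/dt = E_Se1 - p_I1 - q_C1/2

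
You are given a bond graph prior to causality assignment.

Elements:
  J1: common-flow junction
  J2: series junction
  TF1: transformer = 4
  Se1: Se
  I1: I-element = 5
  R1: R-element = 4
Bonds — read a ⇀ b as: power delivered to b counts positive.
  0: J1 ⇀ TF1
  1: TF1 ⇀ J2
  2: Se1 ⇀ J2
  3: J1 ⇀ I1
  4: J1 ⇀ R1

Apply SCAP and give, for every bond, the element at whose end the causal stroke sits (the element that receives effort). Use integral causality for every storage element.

b0 |J1
b1 |TF1
b2 |J2
b3 |I1
b4 |J1

b2 →J2  (Se1 (Se) sets effort on bond)
b1 →TF1  (J2 needs exactly one f-in)
b0 →J1  (TF TF1: opposite of bond 1)
b3 →I1  (I1 integral (f out))
b4 →J1  (J1: bond 3 brought flow, rest push out)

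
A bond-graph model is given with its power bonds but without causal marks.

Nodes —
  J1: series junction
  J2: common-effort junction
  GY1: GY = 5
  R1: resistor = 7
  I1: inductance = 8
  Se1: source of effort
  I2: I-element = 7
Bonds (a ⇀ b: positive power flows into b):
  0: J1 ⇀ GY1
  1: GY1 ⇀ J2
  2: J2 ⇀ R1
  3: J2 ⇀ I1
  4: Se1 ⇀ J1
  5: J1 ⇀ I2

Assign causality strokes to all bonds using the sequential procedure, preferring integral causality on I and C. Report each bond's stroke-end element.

#4 stroke→J1  (Se1: effort source, stroke at far end)
#3 stroke→I1  (I1 outputs flow p/I1)
#5 stroke→I2  (I2 integral (f out))
#0 stroke→J1  (J1: bond 5 brought flow, rest push out)
#1 stroke→J2  (GY1 both-in/both-out from 0)
#2 stroke→R1  (0-jn J2 has e-setter on 1)

#0 |J1
#1 |J2
#2 |R1
#3 |I1
#4 |J1
#5 |I2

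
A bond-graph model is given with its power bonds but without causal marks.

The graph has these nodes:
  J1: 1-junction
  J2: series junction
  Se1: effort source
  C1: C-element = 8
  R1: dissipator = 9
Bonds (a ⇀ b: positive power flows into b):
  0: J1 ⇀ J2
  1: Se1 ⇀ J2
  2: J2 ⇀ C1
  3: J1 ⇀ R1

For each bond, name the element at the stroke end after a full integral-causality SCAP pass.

β0 stroke at J1
β1 stroke at J2
β2 stroke at J2
β3 stroke at R1

b1 stroke→J2  (Se1: effort source, stroke at far end)
b2 stroke→J2  (C1 outputs effort q/C1)
b0 stroke→J1  (only one flow-in slot at J2)
b3 stroke→R1  (J1 needs exactly one f-in)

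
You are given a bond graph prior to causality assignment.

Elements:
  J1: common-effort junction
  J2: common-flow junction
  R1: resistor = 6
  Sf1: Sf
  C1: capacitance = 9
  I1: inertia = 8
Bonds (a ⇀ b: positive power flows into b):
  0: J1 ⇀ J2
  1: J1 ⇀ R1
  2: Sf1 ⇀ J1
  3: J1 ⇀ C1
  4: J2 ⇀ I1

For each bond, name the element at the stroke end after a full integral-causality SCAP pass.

bond 0 →J2
bond 1 →R1
bond 2 →Sf1
bond 3 →J1
bond 4 →I1

β2 stroke→Sf1  (Sf1: flow source, stroke at near end)
β3 stroke→J1  (prefer integral on C1)
β0 stroke→J2  (J1 effort already set via bond 3)
β1 stroke→R1  (0-jn J1 has e-setter on 3)
β4 stroke→I1  (only one flow-in slot at J2)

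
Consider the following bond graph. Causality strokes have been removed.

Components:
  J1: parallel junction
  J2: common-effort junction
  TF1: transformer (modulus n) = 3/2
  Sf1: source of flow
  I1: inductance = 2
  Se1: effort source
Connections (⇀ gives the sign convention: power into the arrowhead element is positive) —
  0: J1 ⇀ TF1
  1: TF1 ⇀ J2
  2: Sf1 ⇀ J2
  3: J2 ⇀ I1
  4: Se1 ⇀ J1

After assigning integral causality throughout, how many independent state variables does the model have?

1  (I1 all integral)

β2 →Sf1  (Sf1 fixes flow; stroke at Sf1)
β4 →J1  (Se1: effort source, stroke at far end)
β0 →TF1  (0-jn J1 has e-setter on 4)
β1 →J2  (TF1: transformer flips bond 0)
β3 →I1  (J2 effort already set via bond 1)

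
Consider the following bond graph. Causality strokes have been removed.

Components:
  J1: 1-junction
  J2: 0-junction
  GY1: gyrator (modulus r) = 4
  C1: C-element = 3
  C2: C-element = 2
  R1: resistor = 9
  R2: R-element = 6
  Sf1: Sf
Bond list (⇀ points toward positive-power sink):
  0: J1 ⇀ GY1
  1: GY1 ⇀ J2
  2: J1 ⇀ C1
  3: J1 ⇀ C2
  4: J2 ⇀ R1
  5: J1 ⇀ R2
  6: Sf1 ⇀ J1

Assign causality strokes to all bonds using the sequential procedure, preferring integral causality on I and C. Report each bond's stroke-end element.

β0 stroke→J1
β1 stroke→J2
β2 stroke→J1
β3 stroke→J1
β4 stroke→R1
β5 stroke→J1
β6 stroke→Sf1

b6 |Sf1  (Sf1 (Sf) sets flow on bond)
b0 |J1  (1-jn J1 has f-setter on 6)
b2 |J1  (common-f at J1 fixed by 6)
b3 |J1  (J1 flow already set via bond 6)
b5 |J1  (J1: bond 6 brought flow, rest push out)
b1 |J2  (through GY1, causality inverts; strokes same side of GY1)
b4 |R1  (common-e at J2 fixed by 1)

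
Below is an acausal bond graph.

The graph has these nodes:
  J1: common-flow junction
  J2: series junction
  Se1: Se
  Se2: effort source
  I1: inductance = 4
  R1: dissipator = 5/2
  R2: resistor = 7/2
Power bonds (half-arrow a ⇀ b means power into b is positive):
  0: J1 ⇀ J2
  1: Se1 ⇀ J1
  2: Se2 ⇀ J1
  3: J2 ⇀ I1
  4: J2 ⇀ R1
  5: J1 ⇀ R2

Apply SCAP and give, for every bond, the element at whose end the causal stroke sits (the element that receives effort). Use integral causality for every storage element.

#0 stroke at J2
#1 stroke at J1
#2 stroke at J1
#3 stroke at I1
#4 stroke at J2
#5 stroke at J1

β1 |J1  (Se1: effort source, stroke at far end)
β2 |J1  (Se2: effort source, stroke at far end)
β3 |I1  (prefer integral on I1)
β0 |J2  (1-jn J2 has f-setter on 3)
β4 |J2  (common-f at J2 fixed by 3)
β5 |J1  (common-f at J1 fixed by 0)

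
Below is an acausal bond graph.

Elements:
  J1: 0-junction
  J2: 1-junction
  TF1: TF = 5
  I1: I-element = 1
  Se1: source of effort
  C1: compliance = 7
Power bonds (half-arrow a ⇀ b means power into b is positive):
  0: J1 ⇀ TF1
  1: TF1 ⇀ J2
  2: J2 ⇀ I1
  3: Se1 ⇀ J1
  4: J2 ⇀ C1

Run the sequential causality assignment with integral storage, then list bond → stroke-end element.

β3 →J1  (Se1: effort source, stroke at far end)
β0 →TF1  (J1 effort already set via bond 3)
β1 →J2  (through TF1, causality passes straight; one stroke at TF1)
β2 →I1  (I1 integral (f out))
β4 →J2  (J2: bond 2 brought flow, rest push out)

b0 stroke at TF1
b1 stroke at J2
b2 stroke at I1
b3 stroke at J1
b4 stroke at J2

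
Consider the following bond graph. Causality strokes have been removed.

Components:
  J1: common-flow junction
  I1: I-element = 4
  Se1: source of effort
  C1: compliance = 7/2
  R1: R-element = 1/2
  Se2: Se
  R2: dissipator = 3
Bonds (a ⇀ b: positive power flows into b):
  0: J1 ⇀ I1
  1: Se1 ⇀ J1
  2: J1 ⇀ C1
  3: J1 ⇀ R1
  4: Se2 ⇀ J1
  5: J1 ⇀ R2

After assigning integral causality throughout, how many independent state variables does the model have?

#1 stroke at J1  (Se1 fixes effort; stroke away)
#4 stroke at J1  (Se2 (Se) sets effort on bond)
#0 stroke at I1  (I1 integral (f out))
#2 stroke at J1  (common-f at J1 fixed by 0)
#3 stroke at J1  (common-f at J1 fixed by 0)
#5 stroke at J1  (1-jn J1 has f-setter on 0)

2  (C1, I1 all integral)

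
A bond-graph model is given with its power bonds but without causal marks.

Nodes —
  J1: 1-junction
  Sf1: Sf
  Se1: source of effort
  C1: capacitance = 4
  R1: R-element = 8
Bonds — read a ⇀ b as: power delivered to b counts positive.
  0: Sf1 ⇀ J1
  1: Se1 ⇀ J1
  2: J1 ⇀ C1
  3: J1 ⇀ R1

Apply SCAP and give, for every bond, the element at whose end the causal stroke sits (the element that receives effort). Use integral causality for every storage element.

β0 →Sf1
β1 →J1
β2 →J1
β3 →J1

#0 stroke at Sf1  (source Sf1 imposes f)
#1 stroke at J1  (source Se1 imposes e)
#2 stroke at J1  (J1: bond 0 brought flow, rest push out)
#3 stroke at J1  (J1 flow already set via bond 0)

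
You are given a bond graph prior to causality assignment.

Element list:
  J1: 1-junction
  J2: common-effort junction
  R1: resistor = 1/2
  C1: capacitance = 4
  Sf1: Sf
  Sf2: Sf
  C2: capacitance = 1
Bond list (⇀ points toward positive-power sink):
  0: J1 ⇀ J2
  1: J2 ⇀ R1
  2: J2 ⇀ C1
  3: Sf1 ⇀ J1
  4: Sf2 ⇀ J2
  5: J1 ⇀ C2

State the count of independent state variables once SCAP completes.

b3 |Sf1  (Sf1: flow source, stroke at near end)
b4 |Sf2  (Sf2 (Sf) sets flow on bond)
b0 |J1  (1-jn J1 has f-setter on 3)
b5 |J1  (J1 flow already set via bond 3)
b2 |J2  (C1: C, integral causality)
b1 |R1  (J2 effort already set via bond 2)

2  (C1, C2 all integral)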